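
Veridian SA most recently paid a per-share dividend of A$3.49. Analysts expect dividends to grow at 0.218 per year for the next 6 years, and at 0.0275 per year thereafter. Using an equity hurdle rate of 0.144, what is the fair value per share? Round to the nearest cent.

Two-stage DDM. Project D₁…D_6 at 0.218, terminal growth 0.0275, discount at r = 0.144.
D_1 = 4.2508
D_2 = 5.1775
D_3 = 6.3062
D_4 = 7.6809
D_5 = 9.3554
D_6 = 11.3949
Terminal value at t=6: TV = D_7/(r−g) = 11.7082/(0.144−0.0275) = 100.4998
P₀ = 4.2508/(1+0.144)^1 + 5.1775/(1+0.144)^2 + 6.3062/(1+0.144)^3 + 7.6809/(1+0.144)^4 + 9.3554/(1+0.144)^5 + 11.3949/(1+0.144)^6 + 100.4998/(1+0.144)^6 = 71.0604

A$71.06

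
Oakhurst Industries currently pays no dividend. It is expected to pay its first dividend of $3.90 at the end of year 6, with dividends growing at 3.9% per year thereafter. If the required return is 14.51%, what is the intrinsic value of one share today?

$18.67

Deferred-dividend DDM. At t=5 the remaining stream is a growing perpetuity with first payment D_6 = 3.90.
V_5 = D_6/(r−g) = 3.90/(0.1451−0.039) = 36.7578
P₀ = V_5/(1+r)^5 = 36.7578/(1+0.1451)^5 = 18.6695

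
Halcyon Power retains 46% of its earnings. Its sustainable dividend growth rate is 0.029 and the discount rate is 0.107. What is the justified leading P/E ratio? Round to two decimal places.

Payout ratio b = 1 − 0.46 = 0.54.
Justified leading P/E = b/(r−g) = 0.54/(0.107−0.029) = 6.9231

6.92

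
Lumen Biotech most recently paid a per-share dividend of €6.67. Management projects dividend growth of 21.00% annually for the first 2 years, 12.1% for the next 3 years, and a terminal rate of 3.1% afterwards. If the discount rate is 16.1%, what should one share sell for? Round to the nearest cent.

Three-stage DDM. Project D₁…D_5; terminal Gordon value at t=5 with g = 0.031; discount at r = 0.161.
D_1 = 8.0707
D_2 = 9.7655
D_3 = 10.9472
D_4 = 12.2718
D_5 = 13.7567
TV_5 = 14.1831/(0.161−0.031) = 109.1010
P₀ = Σ Dₜ/(1+r)ᵗ + TV_5/(1+r)^5 = 86.1886

€86.19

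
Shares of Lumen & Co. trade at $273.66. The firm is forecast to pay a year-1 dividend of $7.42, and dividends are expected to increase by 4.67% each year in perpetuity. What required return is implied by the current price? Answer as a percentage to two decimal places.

7.38%

Rearranging the constant-growth DDM: r = D₁/P₀ + g.
r = 7.4200 / 273.66 + 0.0467 = 0.02711 + 0.0467 = 0.07381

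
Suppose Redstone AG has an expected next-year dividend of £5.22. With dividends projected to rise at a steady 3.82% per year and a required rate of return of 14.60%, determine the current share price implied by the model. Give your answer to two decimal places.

Gordon growth model: P₀ = D₁/(r − g), with D₁ = 5.22 given directly.
P₀ = 5.2200 / (0.146 − 0.0382) = 5.2200 / 0.1078 = 48.4230

£48.42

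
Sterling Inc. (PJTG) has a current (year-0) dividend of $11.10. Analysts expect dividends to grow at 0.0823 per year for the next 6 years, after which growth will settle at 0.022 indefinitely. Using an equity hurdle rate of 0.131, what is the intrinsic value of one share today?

Two-stage DDM. Project D₁…D_6 at 0.0823, terminal growth 0.022, discount at r = 0.131.
D_1 = 12.0135
D_2 = 13.0022
D_3 = 14.0723
D_4 = 15.2305
D_5 = 16.4839
D_6 = 17.8406
Terminal value at t=6: TV = D_7/(r−g) = 18.2331/(0.131−0.022) = 167.2759
P₀ = 12.0135/(1+0.131)^1 + 13.0022/(1+0.131)^2 + 14.0723/(1+0.131)^3 + 15.2305/(1+0.131)^4 + 16.4839/(1+0.131)^5 + 17.8406/(1+0.131)^6 + 167.2759/(1+0.131)^6 = 137.1734

$137.17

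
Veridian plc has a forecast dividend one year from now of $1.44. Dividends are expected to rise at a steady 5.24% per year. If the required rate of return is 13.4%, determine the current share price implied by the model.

$17.65

Gordon growth model: P₀ = D₁/(r − g), with D₁ = 1.44 given directly.
P₀ = 1.4400 / (0.134 − 0.0524) = 1.4400 / 0.0816 = 17.6471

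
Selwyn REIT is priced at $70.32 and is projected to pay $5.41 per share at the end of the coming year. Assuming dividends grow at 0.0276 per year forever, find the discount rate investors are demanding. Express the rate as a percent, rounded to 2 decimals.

10.45%

Rearranging the constant-growth DDM: r = D₁/P₀ + g.
r = 5.4100 / 70.32 + 0.0276 = 0.07693 + 0.0276 = 0.10453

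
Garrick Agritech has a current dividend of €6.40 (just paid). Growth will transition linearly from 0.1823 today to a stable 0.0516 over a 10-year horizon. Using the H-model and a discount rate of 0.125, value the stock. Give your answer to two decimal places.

H-model: P₀ = D₀[(1+g_L) + H(g_S−g_L)]/(r−g_L), with H = 10/2 = 5.
P₀ = 6.40 × [(1+0.0516) + 5×(0.1823−0.0516)] / (0.125−0.0516)
   = 6.40 × 1.7051 / 0.0734 = 148.6736

€148.67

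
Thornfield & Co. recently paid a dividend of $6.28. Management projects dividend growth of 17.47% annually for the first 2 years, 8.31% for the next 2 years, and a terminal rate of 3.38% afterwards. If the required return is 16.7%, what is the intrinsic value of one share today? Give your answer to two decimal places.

Three-stage DDM. Project D₁…D_4; terminal Gordon value at t=4 with g = 0.0338; discount at r = 0.167.
D_1 = 7.3771
D_2 = 8.6659
D_3 = 9.3860
D_4 = 10.1660
TV_4 = 10.5096/(0.167−0.0338) = 78.9011
P₀ = Σ Dₜ/(1+r)ᵗ + TV_4/(1+r)^4 = 66.6116

$66.61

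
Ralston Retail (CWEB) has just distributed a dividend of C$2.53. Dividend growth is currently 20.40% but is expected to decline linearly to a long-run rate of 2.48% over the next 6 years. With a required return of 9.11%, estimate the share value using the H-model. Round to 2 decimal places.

H-model: P₀ = D₀[(1+g_L) + H(g_S−g_L)]/(r−g_L), with H = 6/2 = 3.
P₀ = 2.53 × [(1+0.0248) + 3×(0.204−0.0248)] / (0.0911−0.0248)
   = 2.53 × 1.5624 / 0.0663 = 59.6210

C$59.62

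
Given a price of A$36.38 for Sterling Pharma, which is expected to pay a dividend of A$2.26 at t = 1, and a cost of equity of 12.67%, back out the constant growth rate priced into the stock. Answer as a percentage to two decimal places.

6.46%

From P₀ = D₁/(r − g), the implied growth is g = r − D₁/P₀.
g = 0.1267 − 2.26/36.38 = 0.1267 − 0.06212 = 0.06458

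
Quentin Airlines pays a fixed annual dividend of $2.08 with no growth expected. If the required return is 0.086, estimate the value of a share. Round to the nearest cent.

Zero-growth DDM (perpetuity): P₀ = D/r = 2.08 / 0.086 = 24.1860

$24.19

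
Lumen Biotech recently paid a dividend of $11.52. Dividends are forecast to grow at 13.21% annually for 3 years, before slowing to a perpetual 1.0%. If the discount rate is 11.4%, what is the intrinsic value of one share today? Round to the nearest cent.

Two-stage DDM. Project D₁…D_3 at 0.1321, terminal growth 0.01, discount at r = 0.114.
D_1 = 13.0418
D_2 = 14.7646
D_3 = 16.7150
Terminal value at t=3: TV = D_4/(r−g) = 16.8822/(0.114−0.01) = 162.3285
P₀ = 13.0418/(1+0.114)^1 + 14.7646/(1+0.114)^2 + 16.7150/(1+0.114)^3 + 162.3285/(1+0.114)^3 = 153.1145

$153.11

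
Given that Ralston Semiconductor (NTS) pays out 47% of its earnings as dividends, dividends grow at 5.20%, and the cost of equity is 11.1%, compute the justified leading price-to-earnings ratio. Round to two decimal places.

7.97

Justified leading P/E = b/(r−g) = 0.47/(0.111−0.052) = 7.9661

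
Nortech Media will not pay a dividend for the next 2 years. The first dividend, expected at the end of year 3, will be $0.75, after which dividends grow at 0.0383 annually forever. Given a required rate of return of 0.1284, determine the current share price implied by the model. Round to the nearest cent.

$6.54

Deferred-dividend DDM. At t=2 the remaining stream is a growing perpetuity with first payment D_3 = 0.75.
V_2 = D_3/(r−g) = 0.75/(0.1284−0.0383) = 8.3241
P₀ = V_2/(1+r)^2 = 8.3241/(1+0.1284)^2 = 6.5375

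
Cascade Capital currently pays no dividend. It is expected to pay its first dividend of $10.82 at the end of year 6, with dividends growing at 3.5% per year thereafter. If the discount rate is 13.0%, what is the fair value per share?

$61.82

Deferred-dividend DDM. At t=5 the remaining stream is a growing perpetuity with first payment D_6 = 10.82.
V_5 = D_6/(r−g) = 10.82/(0.13−0.035) = 113.8947
P₀ = V_5/(1+r)^5 = 113.8947/(1+0.13)^5 = 61.8175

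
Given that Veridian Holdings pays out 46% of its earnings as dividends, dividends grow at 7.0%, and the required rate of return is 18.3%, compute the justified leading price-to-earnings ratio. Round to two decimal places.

Justified leading P/E = b/(r−g) = 0.46/(0.183−0.07) = 4.0708

4.07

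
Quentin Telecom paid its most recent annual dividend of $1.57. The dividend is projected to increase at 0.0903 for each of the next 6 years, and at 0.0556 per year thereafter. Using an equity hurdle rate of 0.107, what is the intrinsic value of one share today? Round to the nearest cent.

Two-stage DDM. Project D₁…D_6 at 0.0903, terminal growth 0.0556, discount at r = 0.107.
D_1 = 1.7118
D_2 = 1.8663
D_3 = 2.0349
D_4 = 2.2186
D_5 = 2.4190
D_6 = 2.6374
Terminal value at t=6: TV = D_7/(r−g) = 2.7840/(0.107−0.0556) = 54.1642
P₀ = 1.7118/(1+0.107)^1 + 1.8663/(1+0.107)^2 + 2.0349/(1+0.107)^3 + 2.2186/(1+0.107)^4 + 2.4190/(1+0.107)^5 + 2.6374/(1+0.107)^6 + 54.1642/(1+0.107)^6 = 38.3674

$38.37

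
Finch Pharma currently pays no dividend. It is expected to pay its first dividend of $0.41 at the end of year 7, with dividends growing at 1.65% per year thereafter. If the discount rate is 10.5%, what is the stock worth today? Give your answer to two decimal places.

Deferred-dividend DDM. At t=6 the remaining stream is a growing perpetuity with first payment D_7 = 0.41.
V_6 = D_7/(r−g) = 0.41/(0.105−0.0165) = 4.6328
P₀ = V_6/(1+r)^6 = 4.6328/(1+0.105)^6 = 2.5449

$2.54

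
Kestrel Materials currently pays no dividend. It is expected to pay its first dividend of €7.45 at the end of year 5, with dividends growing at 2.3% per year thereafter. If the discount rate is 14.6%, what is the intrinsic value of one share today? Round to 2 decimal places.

€35.12

Deferred-dividend DDM. At t=4 the remaining stream is a growing perpetuity with first payment D_5 = 7.45.
V_4 = D_5/(r−g) = 7.45/(0.146−0.023) = 60.5691
P₀ = V_4/(1+r)^4 = 60.5691/(1+0.146)^4 = 35.1166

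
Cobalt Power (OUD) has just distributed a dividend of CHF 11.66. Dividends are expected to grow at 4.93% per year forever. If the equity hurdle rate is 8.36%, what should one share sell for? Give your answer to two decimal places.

CHF 356.70

Gordon growth model: P₀ = D₁/(r − g). D₁ = 11.66 × (1 + 0.0493) = 12.2348.
P₀ = 12.2348 / (0.0836 − 0.0493) = 12.2348 / 0.0343 = 356.7008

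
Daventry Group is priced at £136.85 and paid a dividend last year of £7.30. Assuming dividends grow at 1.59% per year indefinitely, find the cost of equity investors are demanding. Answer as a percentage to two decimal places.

7.01%

Rearranging the constant-growth DDM: r = D₁/P₀ + g.
D₁ = 7.30 × (1 + 0.0159) = 7.4161.
r = 7.4161 / 136.85 + 0.0159 = 0.05419 + 0.0159 = 0.07009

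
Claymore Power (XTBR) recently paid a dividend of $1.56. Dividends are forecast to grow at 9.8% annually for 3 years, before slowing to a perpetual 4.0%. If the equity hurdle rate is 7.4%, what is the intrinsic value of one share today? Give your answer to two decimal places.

$55.88

Two-stage DDM. Project D₁…D_3 at 0.098, terminal growth 0.04, discount at r = 0.074.
D_1 = 1.7129
D_2 = 1.8807
D_3 = 2.0651
Terminal value at t=3: TV = D_4/(r−g) = 2.1477/(0.074−0.04) = 63.1664
P₀ = 1.7129/(1+0.074)^1 + 1.8807/(1+0.074)^2 + 2.0651/(1+0.074)^3 + 63.1664/(1+0.074)^3 = 55.8809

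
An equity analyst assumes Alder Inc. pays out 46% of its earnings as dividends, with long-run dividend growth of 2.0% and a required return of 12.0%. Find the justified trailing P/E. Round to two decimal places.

Justified trailing P/E = b(1+g)/(r−g) = 0.46×(1+0.02)/(0.12−0.02) = 4.6920

4.69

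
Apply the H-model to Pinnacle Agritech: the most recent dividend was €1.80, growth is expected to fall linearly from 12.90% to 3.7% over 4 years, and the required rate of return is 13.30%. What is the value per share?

€22.89

H-model: P₀ = D₀[(1+g_L) + H(g_S−g_L)]/(r−g_L), with H = 4/2 = 2.
P₀ = 1.80 × [(1+0.037) + 2×(0.129−0.037)] / (0.133−0.037)
   = 1.80 × 1.2210 / 0.096 = 22.8938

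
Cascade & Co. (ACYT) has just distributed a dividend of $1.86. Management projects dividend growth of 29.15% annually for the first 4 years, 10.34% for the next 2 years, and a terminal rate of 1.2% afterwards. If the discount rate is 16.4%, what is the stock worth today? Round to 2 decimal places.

Three-stage DDM. Project D₁…D_6; terminal Gordon value at t=6 with g = 0.012; discount at r = 0.164.
D_1 = 2.4022
D_2 = 3.1024
D_3 = 4.0068
D_4 = 5.1748
D_5 = 5.7098
D_6 = 6.3002
TV_6 = 6.3758/(0.164−0.012) = 41.9463
P₀ = Σ Dₜ/(1+r)ᵗ + TV_6/(1+r)^6 = 31.7828

$31.78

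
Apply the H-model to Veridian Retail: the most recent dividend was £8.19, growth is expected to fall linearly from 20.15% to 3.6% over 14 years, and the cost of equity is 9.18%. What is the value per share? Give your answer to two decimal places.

£322.10

H-model: P₀ = D₀[(1+g_L) + H(g_S−g_L)]/(r−g_L), with H = 14/2 = 7.
P₀ = 8.19 × [(1+0.036) + 7×(0.2015−0.036)] / (0.0918−0.036)
   = 8.19 × 2.1945 / 0.0558 = 322.0960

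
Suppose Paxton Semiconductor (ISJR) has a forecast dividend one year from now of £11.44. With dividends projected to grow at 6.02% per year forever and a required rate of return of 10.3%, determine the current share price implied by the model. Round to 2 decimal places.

£267.29

Gordon growth model: P₀ = D₁/(r − g), with D₁ = 11.44 given directly.
P₀ = 11.4400 / (0.103 − 0.0602) = 11.4400 / 0.0428 = 267.2897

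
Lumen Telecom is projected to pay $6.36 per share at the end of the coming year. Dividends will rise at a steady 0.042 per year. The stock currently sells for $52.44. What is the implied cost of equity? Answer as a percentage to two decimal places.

Rearranging the constant-growth DDM: r = D₁/P₀ + g.
r = 6.3600 / 52.44 + 0.042 = 0.12128 + 0.042 = 0.16328

16.33%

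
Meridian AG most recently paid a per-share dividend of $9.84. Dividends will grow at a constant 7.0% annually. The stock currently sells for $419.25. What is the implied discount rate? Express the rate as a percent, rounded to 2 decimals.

9.51%

Rearranging the constant-growth DDM: r = D₁/P₀ + g.
D₁ = 9.84 × (1 + 0.07) = 10.5288.
r = 10.5288 / 419.25 + 0.07 = 0.02511 + 0.07 = 0.09511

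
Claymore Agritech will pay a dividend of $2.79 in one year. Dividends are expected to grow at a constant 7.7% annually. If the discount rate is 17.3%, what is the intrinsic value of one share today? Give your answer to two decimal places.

Gordon growth model: P₀ = D₁/(r − g), with D₁ = 2.79 given directly.
P₀ = 2.7900 / (0.173 − 0.077) = 2.7900 / 0.096 = 29.0625

$29.06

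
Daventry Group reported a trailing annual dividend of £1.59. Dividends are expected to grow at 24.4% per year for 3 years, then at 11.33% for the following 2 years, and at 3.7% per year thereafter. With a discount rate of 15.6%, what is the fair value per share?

Three-stage DDM. Project D₁…D_5; terminal Gordon value at t=5 with g = 0.037; discount at r = 0.156.
D_1 = 1.9780
D_2 = 2.4606
D_3 = 3.0610
D_4 = 3.4078
D_5 = 3.7939
TV_5 = 3.9342/(0.156−0.037) = 33.0609
P₀ = Σ Dₜ/(1+r)ᵗ + TV_5/(1+r)^5 = 25.2948

£25.29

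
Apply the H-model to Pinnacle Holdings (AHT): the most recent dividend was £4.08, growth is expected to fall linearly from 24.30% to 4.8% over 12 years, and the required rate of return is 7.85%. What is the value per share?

£296.70

H-model: P₀ = D₀[(1+g_L) + H(g_S−g_L)]/(r−g_L), with H = 12/2 = 6.
P₀ = 4.08 × [(1+0.048) + 6×(0.243−0.048)] / (0.0785−0.048)
   = 4.08 × 2.2180 / 0.0305 = 296.7030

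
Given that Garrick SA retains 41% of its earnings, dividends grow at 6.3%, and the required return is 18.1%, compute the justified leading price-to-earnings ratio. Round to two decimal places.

5.00

Payout ratio b = 1 − 0.41 = 0.59.
Justified leading P/E = b/(r−g) = 0.59/(0.181−0.063) = 5.0000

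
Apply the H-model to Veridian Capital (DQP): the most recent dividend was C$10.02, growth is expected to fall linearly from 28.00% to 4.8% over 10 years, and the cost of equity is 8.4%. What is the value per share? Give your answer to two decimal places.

C$614.56

H-model: P₀ = D₀[(1+g_L) + H(g_S−g_L)]/(r−g_L), with H = 10/2 = 5.
P₀ = 10.02 × [(1+0.048) + 5×(0.28−0.048)] / (0.084−0.048)
   = 10.02 × 2.2080 / 0.036 = 614.5600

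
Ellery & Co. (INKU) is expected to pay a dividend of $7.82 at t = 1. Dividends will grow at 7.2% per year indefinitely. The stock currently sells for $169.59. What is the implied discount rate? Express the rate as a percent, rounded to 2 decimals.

Rearranging the constant-growth DDM: r = D₁/P₀ + g.
r = 7.8200 / 169.59 + 0.072 = 0.04611 + 0.072 = 0.11811

11.81%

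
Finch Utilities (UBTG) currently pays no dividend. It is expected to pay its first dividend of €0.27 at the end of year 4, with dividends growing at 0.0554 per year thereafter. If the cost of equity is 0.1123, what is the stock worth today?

€3.45

Deferred-dividend DDM. At t=3 the remaining stream is a growing perpetuity with first payment D_4 = 0.27.
V_3 = D_4/(r−g) = 0.27/(0.1123−0.0554) = 4.7452
P₀ = V_3/(1+r)^3 = 4.7452/(1+0.1123)^3 = 3.4481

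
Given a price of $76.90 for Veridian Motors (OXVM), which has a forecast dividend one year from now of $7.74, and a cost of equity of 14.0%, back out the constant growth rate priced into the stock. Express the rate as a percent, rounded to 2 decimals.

From P₀ = D₁/(r − g), the implied growth is g = r − D₁/P₀.
g = 0.14 − 7.74/76.90 = 0.14 − 0.10065 = 0.03935

3.93%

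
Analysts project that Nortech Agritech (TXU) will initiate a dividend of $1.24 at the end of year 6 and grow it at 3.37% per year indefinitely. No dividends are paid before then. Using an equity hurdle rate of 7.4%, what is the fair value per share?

$21.53

Deferred-dividend DDM. At t=5 the remaining stream is a growing perpetuity with first payment D_6 = 1.24.
V_5 = D_6/(r−g) = 1.24/(0.074−0.0337) = 30.7692
P₀ = V_5/(1+r)^5 = 30.7692/(1+0.074)^5 = 21.5325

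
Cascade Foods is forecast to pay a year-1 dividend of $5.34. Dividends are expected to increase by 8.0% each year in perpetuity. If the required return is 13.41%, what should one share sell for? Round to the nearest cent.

$98.71

Gordon growth model: P₀ = D₁/(r − g), with D₁ = 5.34 given directly.
P₀ = 5.3400 / (0.1341 − 0.08) = 5.3400 / 0.0541 = 98.7061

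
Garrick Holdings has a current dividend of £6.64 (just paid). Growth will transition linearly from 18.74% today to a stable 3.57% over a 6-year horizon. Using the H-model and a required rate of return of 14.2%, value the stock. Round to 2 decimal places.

H-model: P₀ = D₀[(1+g_L) + H(g_S−g_L)]/(r−g_L), with H = 6/2 = 3.
P₀ = 6.64 × [(1+0.0357) + 3×(0.1874−0.0357)] / (0.142−0.0357)
   = 6.64 × 1.4908 / 0.1063 = 93.1224

£93.12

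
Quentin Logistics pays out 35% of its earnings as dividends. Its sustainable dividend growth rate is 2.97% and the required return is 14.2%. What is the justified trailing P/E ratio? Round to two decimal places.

3.21

Justified trailing P/E = b(1+g)/(r−g) = 0.35×(1+0.0297)/(0.142−0.0297) = 3.2092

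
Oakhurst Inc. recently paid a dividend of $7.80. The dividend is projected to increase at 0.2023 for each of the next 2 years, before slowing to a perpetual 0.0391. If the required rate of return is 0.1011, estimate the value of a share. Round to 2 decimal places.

$173.68

Two-stage DDM. Project D₁…D_2 at 0.2023, terminal growth 0.0391, discount at r = 0.1011.
D_1 = 9.3779
D_2 = 11.2751
Terminal value at t=2: TV = D_3/(r−g) = 11.7160/(0.1011−0.0391) = 188.9670
P₀ = 9.3779/(1+0.1011)^1 + 11.2751/(1+0.1011)^2 + 188.9670/(1+0.1011)^2 = 173.6757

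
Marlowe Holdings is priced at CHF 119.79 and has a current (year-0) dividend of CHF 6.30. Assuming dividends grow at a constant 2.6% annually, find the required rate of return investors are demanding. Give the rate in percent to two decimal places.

Rearranging the constant-growth DDM: r = D₁/P₀ + g.
D₁ = 6.30 × (1 + 0.026) = 6.4638.
r = 6.4638 / 119.79 + 0.026 = 0.05396 + 0.026 = 0.07996

8.00%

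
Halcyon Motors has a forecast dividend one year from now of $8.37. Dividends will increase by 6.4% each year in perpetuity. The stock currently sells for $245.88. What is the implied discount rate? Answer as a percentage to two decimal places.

Rearranging the constant-growth DDM: r = D₁/P₀ + g.
r = 8.3700 / 245.88 + 0.064 = 0.03404 + 0.064 = 0.09804

9.80%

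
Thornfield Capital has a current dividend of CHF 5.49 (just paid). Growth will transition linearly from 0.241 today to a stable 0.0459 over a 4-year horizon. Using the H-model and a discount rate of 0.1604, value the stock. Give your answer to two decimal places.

CHF 68.86

H-model: P₀ = D₀[(1+g_L) + H(g_S−g_L)]/(r−g_L), with H = 4/2 = 2.
P₀ = 5.49 × [(1+0.0459) + 2×(0.241−0.0459)] / (0.1604−0.0459)
   = 5.49 × 1.4361 / 0.1145 = 68.8575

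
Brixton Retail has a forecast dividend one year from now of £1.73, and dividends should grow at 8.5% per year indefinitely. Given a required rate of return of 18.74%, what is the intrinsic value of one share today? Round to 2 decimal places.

£16.89

Gordon growth model: P₀ = D₁/(r − g), with D₁ = 1.73 given directly.
P₀ = 1.7300 / (0.1874 − 0.085) = 1.7300 / 0.1024 = 16.8945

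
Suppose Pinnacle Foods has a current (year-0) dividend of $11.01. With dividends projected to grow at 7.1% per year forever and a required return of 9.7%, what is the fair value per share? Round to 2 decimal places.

$453.53

Gordon growth model: P₀ = D₁/(r − g). D₁ = 11.01 × (1 + 0.071) = 11.7917.
P₀ = 11.7917 / (0.097 − 0.071) = 11.7917 / 0.026 = 453.5273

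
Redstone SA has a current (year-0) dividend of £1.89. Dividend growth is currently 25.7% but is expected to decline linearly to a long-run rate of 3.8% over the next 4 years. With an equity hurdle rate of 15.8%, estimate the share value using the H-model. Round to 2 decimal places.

H-model: P₀ = D₀[(1+g_L) + H(g_S−g_L)]/(r−g_L), with H = 4/2 = 2.
P₀ = 1.89 × [(1+0.038) + 2×(0.257−0.038)] / (0.158−0.038)
   = 1.89 × 1.4760 / 0.12 = 23.2470

£23.25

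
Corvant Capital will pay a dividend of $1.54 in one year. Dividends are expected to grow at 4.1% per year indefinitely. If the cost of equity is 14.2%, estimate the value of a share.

$15.25

Gordon growth model: P₀ = D₁/(r − g), with D₁ = 1.54 given directly.
P₀ = 1.5400 / (0.142 − 0.041) = 1.5400 / 0.101 = 15.2475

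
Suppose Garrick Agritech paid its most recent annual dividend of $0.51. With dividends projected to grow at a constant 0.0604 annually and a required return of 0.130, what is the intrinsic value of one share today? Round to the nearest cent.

$7.77

Gordon growth model: P₀ = D₁/(r − g). D₁ = 0.51 × (1 + 0.0604) = 0.5408.
P₀ = 0.5408 / (0.13 − 0.0604) = 0.5408 / 0.0696 = 7.7702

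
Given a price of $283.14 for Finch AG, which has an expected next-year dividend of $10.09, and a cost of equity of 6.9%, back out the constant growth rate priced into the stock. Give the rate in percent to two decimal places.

3.34%

From P₀ = D₁/(r − g), the implied growth is g = r − D₁/P₀.
g = 0.069 − 10.09/283.14 = 0.069 − 0.03564 = 0.03336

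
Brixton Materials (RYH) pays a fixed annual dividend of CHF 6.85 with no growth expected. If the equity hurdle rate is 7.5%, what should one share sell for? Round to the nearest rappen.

Zero-growth DDM (perpetuity): P₀ = D/r = 6.85 / 0.075 = 91.3333

CHF 91.33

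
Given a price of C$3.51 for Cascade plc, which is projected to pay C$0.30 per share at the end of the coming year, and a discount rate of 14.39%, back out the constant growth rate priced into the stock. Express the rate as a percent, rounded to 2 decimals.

From P₀ = D₁/(r − g), the implied growth is g = r − D₁/P₀.
g = 0.1439 − 0.30/3.51 = 0.1439 − 0.08547 = 0.05843

5.84%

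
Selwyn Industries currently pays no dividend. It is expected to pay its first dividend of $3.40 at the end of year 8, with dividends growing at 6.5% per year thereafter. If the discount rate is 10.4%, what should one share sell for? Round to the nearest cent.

Deferred-dividend DDM. At t=7 the remaining stream is a growing perpetuity with first payment D_8 = 3.40.
V_7 = D_8/(r−g) = 3.40/(0.104−0.065) = 87.1795
P₀ = V_7/(1+r)^7 = 87.1795/(1+0.104)^7 = 43.6145

$43.61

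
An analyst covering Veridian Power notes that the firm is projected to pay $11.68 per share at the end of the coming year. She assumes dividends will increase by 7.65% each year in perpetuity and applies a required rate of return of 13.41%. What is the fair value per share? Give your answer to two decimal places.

$202.78

Gordon growth model: P₀ = D₁/(r − g), with D₁ = 11.68 given directly.
P₀ = 11.6800 / (0.1341 − 0.0765) = 11.6800 / 0.0576 = 202.7778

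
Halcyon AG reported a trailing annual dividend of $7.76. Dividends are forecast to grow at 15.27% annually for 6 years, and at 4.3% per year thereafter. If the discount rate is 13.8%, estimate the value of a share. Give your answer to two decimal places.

$140.73

Two-stage DDM. Project D₁…D_6 at 0.1527, terminal growth 0.043, discount at r = 0.138.
D_1 = 8.9450
D_2 = 10.3108
D_3 = 11.8853
D_4 = 13.7002
D_5 = 15.7922
D_6 = 18.2037
Terminal value at t=6: TV = D_7/(r−g) = 18.9865/(0.138−0.043) = 199.8574
P₀ = 8.9450/(1+0.138)^1 + 10.3108/(1+0.138)^2 + 11.8853/(1+0.138)^3 + 13.7002/(1+0.138)^4 + 15.7922/(1+0.138)^5 + 18.2037/(1+0.138)^6 + 199.8574/(1+0.138)^6 = 140.7276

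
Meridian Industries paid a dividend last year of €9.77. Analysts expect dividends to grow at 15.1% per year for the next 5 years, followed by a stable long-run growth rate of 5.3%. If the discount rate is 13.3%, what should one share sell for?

Two-stage DDM. Project D₁…D_5 at 0.151, terminal growth 0.053, discount at r = 0.133.
D_1 = 11.2453
D_2 = 12.9433
D_3 = 14.8977
D_4 = 17.1473
D_5 = 19.7365
Terminal value at t=5: TV = D_6/(r−g) = 20.7826/(0.133−0.053) = 259.7823
P₀ = 11.2453/(1+0.133)^1 + 12.9433/(1+0.133)^2 + 14.8977/(1+0.133)^3 + 17.1473/(1+0.133)^4 + 19.7365/(1+0.133)^5 + 259.7823/(1+0.133)^5 = 190.3707

€190.37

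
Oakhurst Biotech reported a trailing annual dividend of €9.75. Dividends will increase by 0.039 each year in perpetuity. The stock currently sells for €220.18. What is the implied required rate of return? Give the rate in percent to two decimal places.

Rearranging the constant-growth DDM: r = D₁/P₀ + g.
D₁ = 9.75 × (1 + 0.039) = 10.1302.
r = 10.1302 / 220.18 + 0.039 = 0.04601 + 0.039 = 0.08501

8.50%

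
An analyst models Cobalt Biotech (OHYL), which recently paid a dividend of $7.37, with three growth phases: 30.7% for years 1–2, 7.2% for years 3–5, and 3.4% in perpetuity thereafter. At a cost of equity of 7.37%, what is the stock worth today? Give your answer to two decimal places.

Three-stage DDM. Project D₁…D_5; terminal Gordon value at t=5 with g = 0.034; discount at r = 0.0737.
D_1 = 9.6326
D_2 = 12.5898
D_3 = 13.4963
D_4 = 14.4680
D_5 = 15.5097
TV_5 = 16.0370/(0.0737−0.034) = 403.9551
P₀ = Σ Dₜ/(1+r)ᵗ + TV_5/(1+r)^5 = 335.6367

$335.64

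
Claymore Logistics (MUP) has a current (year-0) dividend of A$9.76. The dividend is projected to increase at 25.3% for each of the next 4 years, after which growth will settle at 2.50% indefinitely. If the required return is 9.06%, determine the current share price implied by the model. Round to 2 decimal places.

Two-stage DDM. Project D₁…D_4 at 0.253, terminal growth 0.025, discount at r = 0.0906.
D_1 = 12.2293
D_2 = 15.3233
D_3 = 19.2001
D_4 = 24.0577
Terminal value at t=4: TV = D_5/(r−g) = 24.6591/(0.0906−0.025) = 375.9016
P₀ = 12.2293/(1+0.0906)^1 + 15.3233/(1+0.0906)^2 + 19.2001/(1+0.0906)^3 + 24.0577/(1+0.0906)^4 + 375.9016/(1+0.0906)^4 = 321.6162

A$321.62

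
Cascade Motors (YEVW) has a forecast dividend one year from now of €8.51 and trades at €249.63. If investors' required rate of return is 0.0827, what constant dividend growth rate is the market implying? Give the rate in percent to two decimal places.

From P₀ = D₁/(r − g), the implied growth is g = r − D₁/P₀.
g = 0.0827 − 8.51/249.63 = 0.0827 − 0.03409 = 0.04861

4.86%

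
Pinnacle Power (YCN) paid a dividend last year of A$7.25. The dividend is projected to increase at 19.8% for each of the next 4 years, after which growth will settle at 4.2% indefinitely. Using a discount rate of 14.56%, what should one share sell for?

A$119.68

Two-stage DDM. Project D₁…D_4 at 0.198, terminal growth 0.042, discount at r = 0.1456.
D_1 = 8.6855
D_2 = 10.4052
D_3 = 12.4655
D_4 = 14.9336
Terminal value at t=4: TV = D_5/(r−g) = 15.5608/(0.1456−0.042) = 150.2011
P₀ = 8.6855/(1+0.1456)^1 + 10.4052/(1+0.1456)^2 + 12.4655/(1+0.1456)^3 + 14.9336/(1+0.1456)^4 + 150.2011/(1+0.1456)^4 = 119.6763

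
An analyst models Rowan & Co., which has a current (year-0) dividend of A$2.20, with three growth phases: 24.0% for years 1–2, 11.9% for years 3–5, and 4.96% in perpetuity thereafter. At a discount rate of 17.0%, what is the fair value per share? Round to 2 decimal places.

A$30.43

Three-stage DDM. Project D₁…D_5; terminal Gordon value at t=5 with g = 0.0496; discount at r = 0.17.
D_1 = 2.7280
D_2 = 3.3827
D_3 = 3.7853
D_4 = 4.2357
D_5 = 4.7398
TV_5 = 4.9749/(0.17−0.0496) = 41.3194
P₀ = Σ Dₜ/(1+r)ᵗ + TV_5/(1+r)^5 = 30.4346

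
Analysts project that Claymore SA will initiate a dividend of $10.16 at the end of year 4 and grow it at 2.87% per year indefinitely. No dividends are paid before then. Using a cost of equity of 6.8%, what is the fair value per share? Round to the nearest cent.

$212.22

Deferred-dividend DDM. At t=3 the remaining stream is a growing perpetuity with first payment D_4 = 10.16.
V_3 = D_4/(r−g) = 10.16/(0.068−0.0287) = 258.5242
P₀ = V_3/(1+r)^3 = 258.5242/(1+0.068)^3 = 212.2205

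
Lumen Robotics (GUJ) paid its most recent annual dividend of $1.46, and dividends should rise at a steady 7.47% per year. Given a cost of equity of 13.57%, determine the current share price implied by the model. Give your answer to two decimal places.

Gordon growth model: P₀ = D₁/(r − g). D₁ = 1.46 × (1 + 0.0747) = 1.5691.
P₀ = 1.5691 / (0.1357 − 0.0747) = 1.5691 / 0.061 = 25.7223

$25.72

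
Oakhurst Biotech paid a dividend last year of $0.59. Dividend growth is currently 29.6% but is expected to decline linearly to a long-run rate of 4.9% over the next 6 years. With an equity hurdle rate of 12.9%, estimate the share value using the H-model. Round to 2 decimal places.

H-model: P₀ = D₀[(1+g_L) + H(g_S−g_L)]/(r−g_L), with H = 6/2 = 3.
P₀ = 0.59 × [(1+0.049) + 3×(0.296−0.049)] / (0.129−0.049)
   = 0.59 × 1.7900 / 0.08 = 13.2012

$13.20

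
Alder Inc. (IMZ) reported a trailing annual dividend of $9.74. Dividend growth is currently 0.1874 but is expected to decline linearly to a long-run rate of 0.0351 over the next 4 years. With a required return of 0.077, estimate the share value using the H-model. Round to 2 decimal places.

H-model: P₀ = D₀[(1+g_L) + H(g_S−g_L)]/(r−g_L), with H = 4/2 = 2.
P₀ = 9.74 × [(1+0.0351) + 2×(0.1874−0.0351)] / (0.077−0.0351)
   = 9.74 × 1.3397 / 0.0419 = 311.4243

$311.42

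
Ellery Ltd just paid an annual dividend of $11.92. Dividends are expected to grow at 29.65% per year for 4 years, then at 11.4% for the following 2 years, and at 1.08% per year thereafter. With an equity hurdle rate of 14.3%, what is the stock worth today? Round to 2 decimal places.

$247.28

Three-stage DDM. Project D₁…D_6; terminal Gordon value at t=6 with g = 0.0108; discount at r = 0.143.
D_1 = 15.4543
D_2 = 20.0365
D_3 = 25.9773
D_4 = 33.6796
D_5 = 37.5190
D_6 = 41.7962
TV_6 = 42.2476/(0.143−0.0108) = 319.5733
P₀ = Σ Dₜ/(1+r)ᵗ + TV_6/(1+r)^6 = 247.2773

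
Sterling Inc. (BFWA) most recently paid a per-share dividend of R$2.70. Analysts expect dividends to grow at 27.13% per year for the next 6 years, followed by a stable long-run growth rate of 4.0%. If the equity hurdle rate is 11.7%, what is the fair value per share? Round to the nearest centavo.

R$105.37

Two-stage DDM. Project D₁…D_6 at 0.2713, terminal growth 0.04, discount at r = 0.117.
D_1 = 3.4325
D_2 = 4.3637
D_3 = 5.5476
D_4 = 7.0527
D_5 = 8.9661
D_6 = 11.3986
Terminal value at t=6: TV = D_7/(r−g) = 11.8546/(0.117−0.04) = 153.9553
P₀ = 3.4325/(1+0.117)^1 + 4.3637/(1+0.117)^2 + 5.5476/(1+0.117)^3 + 7.0527/(1+0.117)^4 + 8.9661/(1+0.117)^5 + 11.3986/(1+0.117)^6 + 153.9553/(1+0.117)^6 = 105.3703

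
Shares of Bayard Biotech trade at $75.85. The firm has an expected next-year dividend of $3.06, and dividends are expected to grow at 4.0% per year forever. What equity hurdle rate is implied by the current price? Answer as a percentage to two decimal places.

8.03%

Rearranging the constant-growth DDM: r = D₁/P₀ + g.
r = 3.0600 / 75.85 + 0.04 = 0.04034 + 0.04 = 0.08034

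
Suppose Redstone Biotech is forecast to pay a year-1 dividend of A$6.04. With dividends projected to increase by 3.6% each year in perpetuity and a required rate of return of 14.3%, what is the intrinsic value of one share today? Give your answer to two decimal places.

A$56.45

Gordon growth model: P₀ = D₁/(r − g), with D₁ = 6.04 given directly.
P₀ = 6.0400 / (0.143 − 0.036) = 6.0400 / 0.107 = 56.4486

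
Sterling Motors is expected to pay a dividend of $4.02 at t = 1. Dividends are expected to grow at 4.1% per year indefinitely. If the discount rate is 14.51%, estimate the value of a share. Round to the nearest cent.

Gordon growth model: P₀ = D₁/(r − g), with D₁ = 4.02 given directly.
P₀ = 4.0200 / (0.1451 − 0.041) = 4.0200 / 0.1041 = 38.6167

$38.62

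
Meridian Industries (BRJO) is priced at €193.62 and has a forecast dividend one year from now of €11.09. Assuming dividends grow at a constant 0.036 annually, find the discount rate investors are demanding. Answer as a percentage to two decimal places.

Rearranging the constant-growth DDM: r = D₁/P₀ + g.
r = 11.0900 / 193.62 + 0.036 = 0.05728 + 0.036 = 0.09328

9.33%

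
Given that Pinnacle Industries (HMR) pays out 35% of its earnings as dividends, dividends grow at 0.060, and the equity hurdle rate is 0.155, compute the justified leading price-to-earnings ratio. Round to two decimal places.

Justified leading P/E = b/(r−g) = 0.35/(0.155−0.06) = 3.6842

3.68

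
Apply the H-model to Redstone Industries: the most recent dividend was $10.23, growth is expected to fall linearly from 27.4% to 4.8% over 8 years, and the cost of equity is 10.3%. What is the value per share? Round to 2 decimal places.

H-model: P₀ = D₀[(1+g_L) + H(g_S−g_L)]/(r−g_L), with H = 8/2 = 4.
P₀ = 10.23 × [(1+0.048) + 4×(0.274−0.048)] / (0.103−0.048)
   = 10.23 × 1.9520 / 0.055 = 363.0720

$363.07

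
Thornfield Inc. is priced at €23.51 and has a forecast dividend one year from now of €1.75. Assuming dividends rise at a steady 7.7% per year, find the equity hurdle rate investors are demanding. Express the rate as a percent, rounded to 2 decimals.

Rearranging the constant-growth DDM: r = D₁/P₀ + g.
r = 1.7500 / 23.51 + 0.077 = 0.07444 + 0.077 = 0.15144

15.14%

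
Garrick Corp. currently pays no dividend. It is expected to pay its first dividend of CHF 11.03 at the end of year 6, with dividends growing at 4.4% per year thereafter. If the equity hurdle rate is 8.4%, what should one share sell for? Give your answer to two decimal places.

CHF 184.23

Deferred-dividend DDM. At t=5 the remaining stream is a growing perpetuity with first payment D_6 = 11.03.
V_5 = D_6/(r−g) = 11.03/(0.084−0.044) = 275.7500
P₀ = V_5/(1+r)^5 = 275.7500/(1+0.084)^5 = 184.2337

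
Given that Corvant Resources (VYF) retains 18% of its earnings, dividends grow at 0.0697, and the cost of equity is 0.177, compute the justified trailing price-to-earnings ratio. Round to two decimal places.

8.17

Payout ratio b = 1 − 0.18 = 0.82.
Justified trailing P/E = b(1+g)/(r−g) = 0.82×(1+0.0697)/(0.177−0.0697) = 8.1748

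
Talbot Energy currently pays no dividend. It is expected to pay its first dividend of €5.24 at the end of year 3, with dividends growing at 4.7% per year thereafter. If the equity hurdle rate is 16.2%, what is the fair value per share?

Deferred-dividend DDM. At t=2 the remaining stream is a growing perpetuity with first payment D_3 = 5.24.
V_2 = D_3/(r−g) = 5.24/(0.162−0.047) = 45.5652
P₀ = V_2/(1+r)^2 = 45.5652/(1+0.162)^2 = 33.7459

€33.75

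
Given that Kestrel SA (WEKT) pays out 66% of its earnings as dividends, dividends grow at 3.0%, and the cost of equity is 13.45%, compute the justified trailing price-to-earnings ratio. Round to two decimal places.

6.51

Justified trailing P/E = b(1+g)/(r−g) = 0.66×(1+0.03)/(0.1345−0.03) = 6.5053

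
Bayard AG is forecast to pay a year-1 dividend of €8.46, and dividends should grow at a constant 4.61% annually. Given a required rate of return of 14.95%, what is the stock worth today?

€81.82

Gordon growth model: P₀ = D₁/(r − g), with D₁ = 8.46 given directly.
P₀ = 8.4600 / (0.1495 − 0.0461) = 8.4600 / 0.1034 = 81.8182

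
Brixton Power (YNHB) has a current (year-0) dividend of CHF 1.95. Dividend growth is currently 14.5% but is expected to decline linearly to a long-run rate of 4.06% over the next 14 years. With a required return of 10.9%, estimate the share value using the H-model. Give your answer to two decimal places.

CHF 50.50

H-model: P₀ = D₀[(1+g_L) + H(g_S−g_L)]/(r−g_L), with H = 14/2 = 7.
P₀ = 1.95 × [(1+0.0406) + 7×(0.145−0.0406)] / (0.109−0.0406)
   = 1.95 × 1.7714 / 0.0684 = 50.5004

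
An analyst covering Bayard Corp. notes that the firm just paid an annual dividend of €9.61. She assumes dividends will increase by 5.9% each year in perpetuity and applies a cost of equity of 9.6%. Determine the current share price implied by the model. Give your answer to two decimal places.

Gordon growth model: P₀ = D₁/(r − g). D₁ = 9.61 × (1 + 0.059) = 10.1770.
P₀ = 10.1770 / (0.096 − 0.059) = 10.1770 / 0.037 = 275.0538

€275.05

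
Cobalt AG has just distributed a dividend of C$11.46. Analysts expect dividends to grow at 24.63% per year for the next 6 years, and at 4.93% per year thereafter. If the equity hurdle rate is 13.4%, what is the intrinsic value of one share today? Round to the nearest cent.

Two-stage DDM. Project D₁…D_6 at 0.2463, terminal growth 0.0493, discount at r = 0.134.
D_1 = 14.2826
D_2 = 17.8004
D_3 = 22.1846
D_4 = 27.6487
D_5 = 34.4586
D_6 = 42.9457
Terminal value at t=6: TV = D_7/(r−g) = 45.0630/(0.134−0.0493) = 532.0304
P₀ = 14.2826/(1+0.134)^1 + 17.8004/(1+0.134)^2 + 22.1846/(1+0.134)^3 + 27.6487/(1+0.134)^4 + 34.4586/(1+0.134)^5 + 42.9457/(1+0.134)^6 + 532.0304/(1+0.134)^6 = 347.1228

C$347.12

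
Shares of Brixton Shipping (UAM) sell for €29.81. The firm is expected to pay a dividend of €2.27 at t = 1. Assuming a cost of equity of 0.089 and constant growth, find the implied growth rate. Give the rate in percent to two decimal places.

From P₀ = D₁/(r − g), the implied growth is g = r − D₁/P₀.
g = 0.089 − 2.27/29.81 = 0.089 − 0.07615 = 0.01285

1.29%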